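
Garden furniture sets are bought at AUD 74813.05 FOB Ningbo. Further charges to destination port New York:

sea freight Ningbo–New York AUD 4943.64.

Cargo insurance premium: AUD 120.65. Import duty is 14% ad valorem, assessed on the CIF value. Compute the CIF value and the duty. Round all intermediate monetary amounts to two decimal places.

CIF = FOB price + freight + insurance
CIF = 74813.05 + 4943.64 + 120.65 = 79877.34
Import duty = 79877.34 × 14% = 11182.83

CIF value: AUD 79877.34; import duty: AUD 11182.83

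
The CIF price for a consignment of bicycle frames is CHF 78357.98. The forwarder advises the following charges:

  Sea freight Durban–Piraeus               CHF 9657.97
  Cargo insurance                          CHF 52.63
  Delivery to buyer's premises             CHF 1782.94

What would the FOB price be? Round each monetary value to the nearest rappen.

Not relevant to the conversion: delivery — on the buyer under both terms; not part of either seller's price.
From CIF to FOB, the seller no longer bears: freight, insurance.
FOB price = 78357.98 − 9657.97 − 52.63 = 68647.38

FOB price: CHF 68647.38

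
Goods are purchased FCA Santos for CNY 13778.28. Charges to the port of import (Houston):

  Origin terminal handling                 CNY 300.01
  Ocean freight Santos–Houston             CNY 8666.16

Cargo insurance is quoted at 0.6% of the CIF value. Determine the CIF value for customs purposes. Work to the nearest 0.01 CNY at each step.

Let C be the CIF value. C = FCA price + pre-shipment costs + freight + 0.6% × C
C − 0.6% × C = 13778.28 + 300.01 + 8666.16
0.994 × C = 22744.45
C = 22744.45 / 0.994 = 22881.74
Insurance premium = 0.6% × 22881.74 = 137.29

CIF value: CNY 22881.74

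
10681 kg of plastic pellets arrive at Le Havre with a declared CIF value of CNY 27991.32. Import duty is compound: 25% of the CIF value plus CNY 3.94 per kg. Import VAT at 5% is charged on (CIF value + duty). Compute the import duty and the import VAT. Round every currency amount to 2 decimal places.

Ad valorem component: 27991.32 × 25% = 6997.83
Specific component: 10681 × 3.94 = 42083.14
Import duty = 6997.83 + 42083.14 = 49080.97
VAT base = CIF + duty = 27991.32 + 49080.97 = 77072.29
Import VAT = 77072.29 × 5% = 3853.61

Import duty: CNY 49080.97; import VAT: CNY 3853.61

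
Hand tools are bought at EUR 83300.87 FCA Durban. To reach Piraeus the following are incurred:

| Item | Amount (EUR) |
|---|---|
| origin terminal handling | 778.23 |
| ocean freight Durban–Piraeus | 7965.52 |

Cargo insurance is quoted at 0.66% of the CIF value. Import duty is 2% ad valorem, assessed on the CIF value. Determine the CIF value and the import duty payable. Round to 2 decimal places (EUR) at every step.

Let C be the CIF value. C = FCA price + pre-shipment costs + freight + 0.66% × C
C − 0.66% × C = 83300.87 + 778.23 + 7965.52
0.9934 × C = 92044.62
C = 92044.62 / 0.9934 = 92656.15
Insurance premium = 0.66% × 92656.15 = 611.53
Import duty = 92656.15 × 2% = 1853.12

CIF value: EUR 92656.15; import duty: EUR 1853.12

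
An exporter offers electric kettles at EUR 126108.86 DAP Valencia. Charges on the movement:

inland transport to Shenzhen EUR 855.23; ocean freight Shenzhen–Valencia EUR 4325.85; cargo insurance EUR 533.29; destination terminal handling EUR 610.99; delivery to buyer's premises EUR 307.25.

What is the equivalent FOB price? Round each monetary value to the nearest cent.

FOB price: EUR 120331.48

Not relevant to the conversion: inland to port — on the seller under both DAP and FOB; already in the DAP price and stays in the FOB price.
From DAP to FOB, the seller no longer bears: freight, insurance, destination terminal, delivery.
FOB price = 126108.86 − 4325.85 − 533.29 − 610.99 − 307.25 = 120331.48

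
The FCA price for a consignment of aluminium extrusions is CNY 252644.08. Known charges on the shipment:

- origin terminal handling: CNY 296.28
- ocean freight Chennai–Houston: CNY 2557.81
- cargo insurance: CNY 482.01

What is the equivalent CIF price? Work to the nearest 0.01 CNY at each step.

From FCA to CIF, the seller additionally bears: origin terminal, freight, insurance.
CIF price = 252644.08 + 296.28 + 2557.81 + 482.01 = 255980.18

CIF price: CNY 255980.18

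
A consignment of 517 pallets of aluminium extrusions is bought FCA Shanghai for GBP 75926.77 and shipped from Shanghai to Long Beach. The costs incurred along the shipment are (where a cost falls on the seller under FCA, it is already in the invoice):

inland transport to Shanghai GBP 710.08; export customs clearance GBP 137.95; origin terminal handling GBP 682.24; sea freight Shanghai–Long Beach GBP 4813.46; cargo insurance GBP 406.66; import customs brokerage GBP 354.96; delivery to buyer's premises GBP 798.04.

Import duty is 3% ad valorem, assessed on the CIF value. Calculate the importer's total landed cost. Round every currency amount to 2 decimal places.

FCA: the seller delivers export-cleared goods to the carrier; the buyer bears costs from that point.
Already in the invoice (seller's account under FCA): inland to port, export clearance — exclude.
CIF value = FCA price + origin terminal + freight + insurance = 75926.77 + 682.24 + 4813.46 + 406.66 = 81829.13
Import duty = 81829.13 × 3% = 2454.87
Buyer bears: origin terminal 682.24 + freight 4813.46 + insurance 406.66 + brokerage 354.96 + delivery 798.04 + duty 2454.87 = 9510.23
Landed cost = invoice 75926.77 + 9510.23 = 85437.00

Total landed cost: GBP 85437.00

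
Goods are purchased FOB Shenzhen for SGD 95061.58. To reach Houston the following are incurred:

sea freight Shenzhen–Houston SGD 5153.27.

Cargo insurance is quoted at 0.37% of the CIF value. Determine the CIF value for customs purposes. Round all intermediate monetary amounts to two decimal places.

Let C be the CIF value. C = FOB price + freight + 0.37% × C
C − 0.37% × C = 95061.58 + 5153.27
0.9963 × C = 100214.85
C = 100214.85 / 0.9963 = 100587.02
Insurance premium = 0.37% × 100587.02 = 372.17

CIF value: SGD 100587.02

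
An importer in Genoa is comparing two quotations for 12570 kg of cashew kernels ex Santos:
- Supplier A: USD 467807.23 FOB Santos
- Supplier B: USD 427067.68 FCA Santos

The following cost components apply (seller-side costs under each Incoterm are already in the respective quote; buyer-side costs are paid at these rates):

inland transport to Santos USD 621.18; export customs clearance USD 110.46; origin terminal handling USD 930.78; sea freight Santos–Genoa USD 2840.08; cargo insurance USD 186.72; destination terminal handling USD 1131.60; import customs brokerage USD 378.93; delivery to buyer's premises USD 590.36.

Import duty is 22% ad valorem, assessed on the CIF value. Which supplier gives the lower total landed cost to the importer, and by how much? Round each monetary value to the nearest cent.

Supplier B is cheaper by USD 48566.70

Supplier A (FOB):
CIF value = FOB price + freight + insurance = 467807.23 + 2840.08 + 186.72 = 470834.03
Import duty = 470834.03 × 22% = 103583.49
Buyer bears (A): 2840.08 + 186.72 + 1131.60 + 378.93 + 590.36 = 5127.69
Landed cost (A) = invoice 467807.23 + 5127.69 + duty 103583.49 = 576518.41
Supplier B (FCA):
CIF value = FCA price + origin terminal + freight + insurance = 427067.68 + 930.78 + 2840.08 + 186.72 = 431025.26
Import duty = 431025.26 × 22% = 94825.56
Buyer bears (B): 930.78 + 2840.08 + 186.72 + 1131.60 + 378.93 + 590.36 = 6058.47
Landed cost (B) = invoice 427067.68 + 6058.47 + duty 94825.56 = 527951.71
Difference = |576518.41 − 527951.71| = 48566.70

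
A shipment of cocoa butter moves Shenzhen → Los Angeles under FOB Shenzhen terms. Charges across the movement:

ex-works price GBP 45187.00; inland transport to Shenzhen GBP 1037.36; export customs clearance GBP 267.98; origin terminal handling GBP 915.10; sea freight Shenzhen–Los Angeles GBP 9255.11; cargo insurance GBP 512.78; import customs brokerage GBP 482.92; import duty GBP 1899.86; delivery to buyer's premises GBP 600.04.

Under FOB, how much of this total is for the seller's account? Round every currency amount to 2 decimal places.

Seller's account: GBP 47407.44

FOB: the seller bears costs until goods are on board at the origin port; the buyer bears freight, insurance and all costs thereafter.
Seller's account: goods 45187.00 + inland to port 1037.36 + export clearance 267.98 + origin terminal 915.10 = 47407.44
Buyer's account: freight 9255.11 + insurance 512.78 + brokerage 482.92 + duty 1899.86 + delivery 600.04 = 12750.71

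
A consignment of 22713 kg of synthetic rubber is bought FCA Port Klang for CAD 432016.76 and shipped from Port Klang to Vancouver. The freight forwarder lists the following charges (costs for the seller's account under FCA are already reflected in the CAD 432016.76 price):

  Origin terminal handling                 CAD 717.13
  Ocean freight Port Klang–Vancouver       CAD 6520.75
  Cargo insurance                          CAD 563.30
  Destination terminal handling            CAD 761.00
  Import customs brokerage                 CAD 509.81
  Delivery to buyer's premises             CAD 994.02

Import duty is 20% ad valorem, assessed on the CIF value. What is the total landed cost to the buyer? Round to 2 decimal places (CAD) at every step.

Total landed cost: CAD 530046.36

FCA: the seller delivers export-cleared goods to the carrier; the buyer bears costs from that point.
CIF value = FCA price + origin terminal + freight + insurance = 432016.76 + 717.13 + 6520.75 + 563.30 = 439817.94
Import duty = 439817.94 × 20% = 87963.59
Buyer bears: origin terminal 717.13 + freight 6520.75 + insurance 563.30 + destination terminal 761.00 + brokerage 509.81 + delivery 994.02 + duty 87963.59 = 98029.60
Landed cost = invoice 432016.76 + 98029.60 = 530046.36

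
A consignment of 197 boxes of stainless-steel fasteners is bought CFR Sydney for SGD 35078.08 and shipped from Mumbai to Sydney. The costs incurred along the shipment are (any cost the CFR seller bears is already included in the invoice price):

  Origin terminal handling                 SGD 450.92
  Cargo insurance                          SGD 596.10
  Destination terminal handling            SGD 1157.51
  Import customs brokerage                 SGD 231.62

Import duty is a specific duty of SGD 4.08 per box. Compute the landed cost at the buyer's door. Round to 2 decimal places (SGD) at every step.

Total landed cost: SGD 37867.07

CFR: the seller pays costs through ocean freight to the destination port, but not insurance.
Already in the invoice (seller's account under CFR): origin terminal — exclude.
CIF value = CFR price + insurance = 35078.08 + 596.10 = 35674.18
Import duty = 197 × 4.08 = 803.76
Buyer bears: insurance 596.10 + destination terminal 1157.51 + brokerage 231.62 + duty 803.76 = 2788.99
Landed cost = invoice 35078.08 + 2788.99 = 37867.07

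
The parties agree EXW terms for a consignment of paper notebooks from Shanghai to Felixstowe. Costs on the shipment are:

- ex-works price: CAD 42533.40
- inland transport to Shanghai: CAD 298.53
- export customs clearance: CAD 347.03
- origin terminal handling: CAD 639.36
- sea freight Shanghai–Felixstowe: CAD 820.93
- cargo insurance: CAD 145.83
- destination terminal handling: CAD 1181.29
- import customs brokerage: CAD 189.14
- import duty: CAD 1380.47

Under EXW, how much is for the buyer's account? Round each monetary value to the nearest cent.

Buyer's account: CAD 5002.58

EXW: the seller makes goods available at their premises; the buyer bears all onward costs.
Seller's account: goods 42533.40 = 42533.40
Buyer's account: inland to port 298.53 + export clearance 347.03 + origin terminal 639.36 + freight 820.93 + insurance 145.83 + destination terminal 1181.29 + brokerage 189.14 + duty 1380.47 = 5002.58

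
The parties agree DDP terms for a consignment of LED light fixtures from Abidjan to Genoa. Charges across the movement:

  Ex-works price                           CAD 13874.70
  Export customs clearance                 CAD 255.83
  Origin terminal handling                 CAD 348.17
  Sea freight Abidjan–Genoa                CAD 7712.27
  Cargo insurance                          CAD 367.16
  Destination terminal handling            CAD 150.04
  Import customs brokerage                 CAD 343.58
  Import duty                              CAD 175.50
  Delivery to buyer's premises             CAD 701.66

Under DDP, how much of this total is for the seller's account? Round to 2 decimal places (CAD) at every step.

DDP: the seller bears all costs including import duty.
Seller's account: goods 13874.70 + export clearance 255.83 + origin terminal 348.17 + freight 7712.27 + insurance 367.16 + destination terminal 150.04 + brokerage 343.58 + duty 175.50 + delivery 701.66 = 23928.91
Buyer's account: 0.00

Seller's account: CAD 23928.91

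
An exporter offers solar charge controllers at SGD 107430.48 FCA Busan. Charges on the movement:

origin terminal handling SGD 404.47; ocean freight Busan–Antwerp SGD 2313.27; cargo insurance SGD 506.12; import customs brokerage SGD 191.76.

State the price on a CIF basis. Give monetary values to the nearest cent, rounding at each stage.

CIF price: SGD 110654.34

Not relevant to the conversion: brokerage — on the buyer under both terms; not part of either seller's price.
From FCA to CIF, the seller additionally bears: origin terminal, freight, insurance.
CIF price = 107430.48 + 404.47 + 2313.27 + 506.12 = 110654.34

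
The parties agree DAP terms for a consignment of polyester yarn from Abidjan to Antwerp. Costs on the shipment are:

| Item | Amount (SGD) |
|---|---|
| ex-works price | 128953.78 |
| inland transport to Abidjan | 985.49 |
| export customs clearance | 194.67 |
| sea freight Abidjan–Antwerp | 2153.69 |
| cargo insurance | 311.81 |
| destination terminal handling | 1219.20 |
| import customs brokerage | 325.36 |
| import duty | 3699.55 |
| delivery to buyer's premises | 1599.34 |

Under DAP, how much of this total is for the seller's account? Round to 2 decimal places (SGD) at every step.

DAP: the seller bears all costs to the named destination except import duty and clearance.
Seller's account: goods 128953.78 + inland to port 985.49 + export clearance 194.67 + freight 2153.69 + insurance 311.81 + destination terminal 1219.20 + delivery 1599.34 = 135417.98
Buyer's account: brokerage 325.36 + duty 3699.55 = 4024.91

Seller's account: SGD 135417.98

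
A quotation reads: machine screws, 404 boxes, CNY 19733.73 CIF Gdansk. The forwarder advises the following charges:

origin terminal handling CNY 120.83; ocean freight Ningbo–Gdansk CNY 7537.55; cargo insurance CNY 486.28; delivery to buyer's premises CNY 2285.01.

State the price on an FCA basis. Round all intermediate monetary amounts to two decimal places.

Not relevant to the conversion: delivery — on the buyer under both terms; not part of either seller's price.
From CIF to FCA, the seller no longer bears: origin terminal, freight, insurance.
FCA price = 19733.73 − 120.83 − 7537.55 − 486.28 = 11589.07

FCA price: CNY 11589.07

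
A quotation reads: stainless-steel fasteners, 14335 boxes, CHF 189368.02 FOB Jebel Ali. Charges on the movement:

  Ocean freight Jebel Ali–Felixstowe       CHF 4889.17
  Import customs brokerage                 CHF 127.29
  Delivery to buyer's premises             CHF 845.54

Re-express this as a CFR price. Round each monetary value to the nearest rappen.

CFR price: CHF 194257.19

Not relevant to the conversion: brokerage, delivery — on the buyer under both terms; not part of either seller's price.
From FOB to CFR, the seller additionally bears: freight.
CFR price = 189368.02 + 4889.17 = 194257.19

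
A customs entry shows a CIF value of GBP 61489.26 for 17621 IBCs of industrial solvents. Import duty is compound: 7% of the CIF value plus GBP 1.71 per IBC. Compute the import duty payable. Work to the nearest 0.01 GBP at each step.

Import duty: GBP 34436.16

Ad valorem component: 61489.26 × 7% = 4304.25
Specific component: 17621 × 1.71 = 30131.91
Import duty = 4304.25 + 30131.91 = 34436.16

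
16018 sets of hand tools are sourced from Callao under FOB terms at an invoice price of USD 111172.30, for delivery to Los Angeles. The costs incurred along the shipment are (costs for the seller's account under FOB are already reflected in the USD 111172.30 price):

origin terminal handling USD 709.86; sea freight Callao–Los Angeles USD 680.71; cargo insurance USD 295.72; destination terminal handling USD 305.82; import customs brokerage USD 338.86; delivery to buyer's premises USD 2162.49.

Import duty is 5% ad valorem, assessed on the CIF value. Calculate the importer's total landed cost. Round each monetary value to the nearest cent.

Total landed cost: USD 120563.34

FOB: the seller bears costs until goods are on board at the origin port; the buyer bears freight, insurance and all costs thereafter.
Already in the invoice (seller's account under FOB): origin terminal — exclude.
CIF value = FOB price + freight + insurance = 111172.30 + 680.71 + 295.72 = 112148.73
Import duty = 112148.73 × 5% = 5607.44
Buyer bears: freight 680.71 + insurance 295.72 + destination terminal 305.82 + brokerage 338.86 + delivery 2162.49 + duty 5607.44 = 9391.04
Landed cost = invoice 111172.30 + 9391.04 = 120563.34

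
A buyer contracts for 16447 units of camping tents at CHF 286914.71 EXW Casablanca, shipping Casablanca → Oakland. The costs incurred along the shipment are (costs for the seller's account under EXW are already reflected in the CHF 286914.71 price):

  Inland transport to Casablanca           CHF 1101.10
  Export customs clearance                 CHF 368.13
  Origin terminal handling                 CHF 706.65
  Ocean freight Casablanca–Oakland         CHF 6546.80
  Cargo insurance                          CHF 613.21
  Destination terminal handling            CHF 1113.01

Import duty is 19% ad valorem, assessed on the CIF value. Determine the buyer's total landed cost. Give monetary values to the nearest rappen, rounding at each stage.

Total landed cost: CHF 353651.22

EXW: the seller makes goods available at their premises; the buyer bears all onward costs.
CIF value = EXW price + inland to port + export clearance + origin terminal + freight + insurance = 286914.71 + 1101.10 + 368.13 + 706.65 + 6546.80 + 613.21 = 296250.60
Import duty = 296250.60 × 19% = 56287.61
Buyer bears: inland to port 1101.10 + export clearance 368.13 + origin terminal 706.65 + freight 6546.80 + insurance 613.21 + destination terminal 1113.01 + duty 56287.61 = 66736.51
Landed cost = invoice 286914.71 + 66736.51 = 353651.22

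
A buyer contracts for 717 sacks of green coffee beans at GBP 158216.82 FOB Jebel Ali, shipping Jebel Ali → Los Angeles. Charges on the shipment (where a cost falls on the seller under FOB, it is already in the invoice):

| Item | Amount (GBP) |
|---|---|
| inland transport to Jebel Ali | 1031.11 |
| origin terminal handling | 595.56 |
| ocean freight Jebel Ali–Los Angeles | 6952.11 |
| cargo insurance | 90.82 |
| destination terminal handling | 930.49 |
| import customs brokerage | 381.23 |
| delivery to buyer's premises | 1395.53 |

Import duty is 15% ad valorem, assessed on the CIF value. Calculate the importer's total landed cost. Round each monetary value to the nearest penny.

Total landed cost: GBP 192755.96

FOB: the seller bears costs until goods are on board at the origin port; the buyer bears freight, insurance and all costs thereafter.
Already in the invoice (seller's account under FOB): inland to port, origin terminal — exclude.
CIF value = FOB price + freight + insurance = 158216.82 + 6952.11 + 90.82 = 165259.75
Import duty = 165259.75 × 15% = 24788.96
Buyer bears: freight 6952.11 + insurance 90.82 + destination terminal 930.49 + brokerage 381.23 + delivery 1395.53 + duty 24788.96 = 34539.14
Landed cost = invoice 158216.82 + 34539.14 = 192755.96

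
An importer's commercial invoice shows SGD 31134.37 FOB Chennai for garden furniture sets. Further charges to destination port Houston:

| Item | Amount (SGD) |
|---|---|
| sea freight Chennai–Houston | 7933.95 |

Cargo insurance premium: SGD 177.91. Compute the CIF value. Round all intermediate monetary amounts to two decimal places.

CIF = FOB price + freight + insurance
CIF = 31134.37 + 7933.95 + 177.91 = 39246.23

CIF value: SGD 39246.23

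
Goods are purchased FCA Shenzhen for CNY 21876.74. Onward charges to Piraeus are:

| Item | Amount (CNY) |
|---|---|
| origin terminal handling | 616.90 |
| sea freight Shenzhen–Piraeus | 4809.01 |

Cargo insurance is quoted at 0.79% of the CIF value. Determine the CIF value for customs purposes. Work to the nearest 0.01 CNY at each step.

Let C be the CIF value. C = FCA price + pre-shipment costs + freight + 0.79% × C
C − 0.79% × C = 21876.74 + 616.90 + 4809.01
0.9921 × C = 27302.65
C = 27302.65 / 0.9921 = 27520.06
Insurance premium = 0.79% × 27520.06 = 217.41

CIF value: CNY 27520.06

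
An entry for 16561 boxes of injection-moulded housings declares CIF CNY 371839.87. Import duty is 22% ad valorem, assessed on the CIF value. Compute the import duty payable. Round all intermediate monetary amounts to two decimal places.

Import duty = 371839.87 × 22% = 81804.77

Import duty: CNY 81804.77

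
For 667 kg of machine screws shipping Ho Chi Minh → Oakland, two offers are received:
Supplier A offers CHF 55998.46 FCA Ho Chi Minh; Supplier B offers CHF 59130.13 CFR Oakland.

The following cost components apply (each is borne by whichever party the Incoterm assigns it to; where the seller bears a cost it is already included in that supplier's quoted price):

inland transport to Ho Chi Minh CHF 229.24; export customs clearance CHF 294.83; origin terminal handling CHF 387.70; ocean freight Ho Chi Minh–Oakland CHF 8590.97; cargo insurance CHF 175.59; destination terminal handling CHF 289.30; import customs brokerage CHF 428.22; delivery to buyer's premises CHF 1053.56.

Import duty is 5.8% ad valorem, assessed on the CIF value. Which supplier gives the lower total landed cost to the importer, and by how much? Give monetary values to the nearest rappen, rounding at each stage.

Supplier B is cheaper by CHF 6186.13

Supplier A (FCA):
CIF value = FCA price + origin terminal + freight + insurance = 55998.46 + 387.70 + 8590.97 + 175.59 = 65152.72
Import duty = 65152.72 × 5.8% = 3778.86
Buyer bears (A): 387.70 + 8590.97 + 175.59 + 289.30 + 428.22 + 1053.56 = 10925.34
Landed cost (A) = invoice 55998.46 + 10925.34 + duty 3778.86 = 70702.66
Supplier B (CFR):
CIF value = CFR price + insurance = 59130.13 + 175.59 = 59305.72
Import duty = 59305.72 × 5.8% = 3439.73
Buyer bears (B): 175.59 + 289.30 + 428.22 + 1053.56 = 1946.67
Landed cost (B) = invoice 59130.13 + 1946.67 + duty 3439.73 = 64516.53
Difference = |70702.66 − 64516.53| = 6186.13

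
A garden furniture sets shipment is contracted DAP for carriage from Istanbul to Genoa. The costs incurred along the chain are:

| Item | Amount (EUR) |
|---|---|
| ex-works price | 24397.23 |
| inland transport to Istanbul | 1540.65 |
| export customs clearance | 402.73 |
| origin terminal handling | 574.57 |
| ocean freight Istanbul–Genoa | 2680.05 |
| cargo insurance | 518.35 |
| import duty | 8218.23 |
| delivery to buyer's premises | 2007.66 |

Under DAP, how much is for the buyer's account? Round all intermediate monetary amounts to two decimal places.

DAP: the seller bears all costs to the named destination except import duty and clearance.
Seller's account: goods 24397.23 + inland to port 1540.65 + export clearance 402.73 + origin terminal 574.57 + freight 2680.05 + insurance 518.35 + delivery 2007.66 = 32121.24
Buyer's account: duty 8218.23 = 8218.23

Buyer's account: EUR 8218.23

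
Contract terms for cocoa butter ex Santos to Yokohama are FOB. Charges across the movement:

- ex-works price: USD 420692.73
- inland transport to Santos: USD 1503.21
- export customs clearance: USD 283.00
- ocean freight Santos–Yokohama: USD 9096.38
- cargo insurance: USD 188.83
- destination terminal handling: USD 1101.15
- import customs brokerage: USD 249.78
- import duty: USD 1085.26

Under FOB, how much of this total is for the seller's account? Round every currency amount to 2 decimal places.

Seller's account: USD 422478.94

FOB: the seller bears costs until goods are on board at the origin port; the buyer bears freight, insurance and all costs thereafter.
Seller's account: goods 420692.73 + inland to port 1503.21 + export clearance 283.00 = 422478.94
Buyer's account: freight 9096.38 + insurance 188.83 + destination terminal 1101.15 + brokerage 249.78 + duty 1085.26 = 11721.40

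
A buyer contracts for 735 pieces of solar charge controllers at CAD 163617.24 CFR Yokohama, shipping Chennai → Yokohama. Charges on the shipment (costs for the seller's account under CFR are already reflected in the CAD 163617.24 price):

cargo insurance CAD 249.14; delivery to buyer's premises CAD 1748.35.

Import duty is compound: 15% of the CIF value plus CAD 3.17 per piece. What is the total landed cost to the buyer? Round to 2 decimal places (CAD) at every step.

CFR: the seller pays costs through ocean freight to the destination port, but not insurance.
CIF value = CFR price + insurance = 163617.24 + 249.14 = 163866.38
Ad valorem component: 163866.38 × 15% = 24579.96
Specific component: 735 × 3.17 = 2329.95
Import duty = 24579.96 + 2329.95 = 26909.91
Buyer bears: insurance 249.14 + delivery 1748.35 + duty 26909.91 = 28907.40
Landed cost = invoice 163617.24 + 28907.40 = 192524.64

Total landed cost: CAD 192524.64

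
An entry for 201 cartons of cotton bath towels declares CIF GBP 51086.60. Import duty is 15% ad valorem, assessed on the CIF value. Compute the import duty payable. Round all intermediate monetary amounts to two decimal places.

Import duty: GBP 7662.99

Import duty = 51086.60 × 15% = 7662.99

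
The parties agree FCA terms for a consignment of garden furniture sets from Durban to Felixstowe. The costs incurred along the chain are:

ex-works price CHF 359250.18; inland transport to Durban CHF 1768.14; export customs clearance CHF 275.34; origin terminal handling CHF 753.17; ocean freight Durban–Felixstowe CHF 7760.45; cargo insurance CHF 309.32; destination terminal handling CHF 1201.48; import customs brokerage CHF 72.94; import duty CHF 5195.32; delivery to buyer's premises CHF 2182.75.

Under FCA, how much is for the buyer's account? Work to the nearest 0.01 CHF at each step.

Buyer's account: CHF 17475.43

FCA: the seller delivers export-cleared goods to the carrier; the buyer bears costs from that point.
Seller's account: goods 359250.18 + inland to port 1768.14 + export clearance 275.34 = 361293.66
Buyer's account: origin terminal 753.17 + freight 7760.45 + insurance 309.32 + destination terminal 1201.48 + brokerage 72.94 + duty 5195.32 + delivery 2182.75 = 17475.43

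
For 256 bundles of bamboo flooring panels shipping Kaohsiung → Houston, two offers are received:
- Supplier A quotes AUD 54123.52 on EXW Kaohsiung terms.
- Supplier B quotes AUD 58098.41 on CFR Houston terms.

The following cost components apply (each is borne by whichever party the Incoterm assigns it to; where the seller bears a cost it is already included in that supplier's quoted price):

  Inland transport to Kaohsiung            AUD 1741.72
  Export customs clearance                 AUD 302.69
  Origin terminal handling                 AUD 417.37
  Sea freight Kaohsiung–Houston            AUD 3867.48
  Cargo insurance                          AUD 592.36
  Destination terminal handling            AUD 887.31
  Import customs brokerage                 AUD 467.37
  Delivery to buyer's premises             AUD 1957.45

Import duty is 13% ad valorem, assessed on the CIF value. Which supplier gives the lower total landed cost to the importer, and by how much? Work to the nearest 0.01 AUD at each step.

Supplier B is cheaper by AUD 2660.44

Supplier A (EXW):
CIF value = EXW price + inland to port + export clearance + origin terminal + freight + insurance = 54123.52 + 1741.72 + 302.69 + 417.37 + 3867.48 + 592.36 = 61045.14
Import duty = 61045.14 × 13% = 7935.87
Buyer bears (A): 1741.72 + 302.69 + 417.37 + 3867.48 + 592.36 + 887.31 + 467.37 + 1957.45 = 10233.75
Landed cost (A) = invoice 54123.52 + 10233.75 + duty 7935.87 = 72293.14
Supplier B (CFR):
CIF value = CFR price + insurance = 58098.41 + 592.36 = 58690.77
Import duty = 58690.77 × 13% = 7629.80
Buyer bears (B): 592.36 + 887.31 + 467.37 + 1957.45 = 3904.49
Landed cost (B) = invoice 58098.41 + 3904.49 + duty 7629.80 = 69632.70
Difference = |72293.14 − 69632.70| = 2660.44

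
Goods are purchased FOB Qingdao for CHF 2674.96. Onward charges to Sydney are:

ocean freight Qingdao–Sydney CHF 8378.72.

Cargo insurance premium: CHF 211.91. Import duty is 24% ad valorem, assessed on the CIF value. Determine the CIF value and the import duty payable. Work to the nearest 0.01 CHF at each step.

CIF = FOB price + freight + insurance
CIF = 2674.96 + 8378.72 + 211.91 = 11265.59
Import duty = 11265.59 × 24% = 2703.74

CIF value: CHF 11265.59; import duty: CHF 2703.74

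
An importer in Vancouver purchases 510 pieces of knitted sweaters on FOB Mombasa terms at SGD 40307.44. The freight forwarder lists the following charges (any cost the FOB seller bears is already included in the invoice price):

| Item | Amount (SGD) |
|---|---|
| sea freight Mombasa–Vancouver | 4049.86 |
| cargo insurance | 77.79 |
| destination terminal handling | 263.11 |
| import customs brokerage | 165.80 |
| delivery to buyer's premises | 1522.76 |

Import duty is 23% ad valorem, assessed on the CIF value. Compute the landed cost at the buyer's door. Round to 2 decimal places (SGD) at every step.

Total landed cost: SGD 56606.83

FOB: the seller bears costs until goods are on board at the origin port; the buyer bears freight, insurance and all costs thereafter.
CIF value = FOB price + freight + insurance = 40307.44 + 4049.86 + 77.79 = 44435.09
Import duty = 44435.09 × 23% = 10220.07
Buyer bears: freight 4049.86 + insurance 77.79 + destination terminal 263.11 + brokerage 165.80 + delivery 1522.76 + duty 10220.07 = 16299.39
Landed cost = invoice 40307.44 + 16299.39 = 56606.83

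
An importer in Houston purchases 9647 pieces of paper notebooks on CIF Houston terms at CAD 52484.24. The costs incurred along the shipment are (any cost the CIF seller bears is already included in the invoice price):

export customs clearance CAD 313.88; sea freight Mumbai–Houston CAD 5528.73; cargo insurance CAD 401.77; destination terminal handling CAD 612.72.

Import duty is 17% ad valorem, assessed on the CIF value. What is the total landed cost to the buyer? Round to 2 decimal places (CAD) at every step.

Total landed cost: CAD 62019.28

CIF: the seller pays costs through ocean freight and marine insurance to the destination port.
Already in the invoice (seller's account under CIF): export clearance, freight, insurance — exclude.
The CIF price already equals the CIF value: 52484.24
Import duty = 52484.24 × 17% = 8922.32
Buyer bears: destination terminal 612.72 + duty 8922.32 = 9535.04
Landed cost = invoice 52484.24 + 9535.04 = 62019.28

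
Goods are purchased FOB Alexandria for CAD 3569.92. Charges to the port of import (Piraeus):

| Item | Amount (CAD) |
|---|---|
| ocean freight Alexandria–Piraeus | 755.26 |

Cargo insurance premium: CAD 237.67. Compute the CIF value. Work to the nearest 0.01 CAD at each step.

CIF = FOB price + freight + insurance
CIF = 3569.92 + 755.26 + 237.67 = 4562.85

CIF value: CAD 4562.85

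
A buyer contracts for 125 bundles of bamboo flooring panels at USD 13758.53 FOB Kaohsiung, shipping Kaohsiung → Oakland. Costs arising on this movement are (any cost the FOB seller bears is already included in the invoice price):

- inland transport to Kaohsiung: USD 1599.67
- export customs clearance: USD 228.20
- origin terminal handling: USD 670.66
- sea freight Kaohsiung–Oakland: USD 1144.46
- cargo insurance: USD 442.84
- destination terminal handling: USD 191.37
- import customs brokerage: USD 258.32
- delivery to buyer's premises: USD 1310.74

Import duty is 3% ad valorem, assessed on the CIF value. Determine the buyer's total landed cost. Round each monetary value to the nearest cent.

Total landed cost: USD 17566.63

FOB: the seller bears costs until goods are on board at the origin port; the buyer bears freight, insurance and all costs thereafter.
Already in the invoice (seller's account under FOB): inland to port, export clearance, origin terminal — exclude.
CIF value = FOB price + freight + insurance = 13758.53 + 1144.46 + 442.84 = 15345.83
Import duty = 15345.83 × 3% = 460.37
Buyer bears: freight 1144.46 + insurance 442.84 + destination terminal 191.37 + brokerage 258.32 + delivery 1310.74 + duty 460.37 = 3808.10
Landed cost = invoice 13758.53 + 3808.10 = 17566.63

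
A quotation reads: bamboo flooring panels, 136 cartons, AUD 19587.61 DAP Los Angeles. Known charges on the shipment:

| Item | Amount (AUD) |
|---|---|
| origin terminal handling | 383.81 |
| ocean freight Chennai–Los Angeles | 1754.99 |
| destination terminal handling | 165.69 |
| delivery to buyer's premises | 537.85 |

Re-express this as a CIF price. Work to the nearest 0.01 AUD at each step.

Not relevant to the conversion: freight, origin terminal — on the seller under both DAP and CIF; already in the DAP price and stays in the CIF price.
From DAP to CIF, the seller no longer bears: destination terminal, delivery.
CIF price = 19587.61 − 165.69 − 537.85 = 18884.07

CIF price: AUD 18884.07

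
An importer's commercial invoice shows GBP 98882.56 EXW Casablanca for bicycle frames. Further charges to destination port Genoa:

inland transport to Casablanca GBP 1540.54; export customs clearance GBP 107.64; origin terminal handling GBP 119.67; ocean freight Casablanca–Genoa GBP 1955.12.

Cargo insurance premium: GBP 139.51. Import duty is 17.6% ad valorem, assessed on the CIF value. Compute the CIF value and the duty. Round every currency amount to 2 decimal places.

CIF value: GBP 102745.04; import duty: GBP 18083.13

CIF = EXW price + pre-shipment costs + freight + insurance
CIF = 98882.56 + 1540.54 + 107.64 + 119.67 + 1955.12 + 139.51 = 102745.04
Import duty = 102745.04 × 17.6% = 18083.13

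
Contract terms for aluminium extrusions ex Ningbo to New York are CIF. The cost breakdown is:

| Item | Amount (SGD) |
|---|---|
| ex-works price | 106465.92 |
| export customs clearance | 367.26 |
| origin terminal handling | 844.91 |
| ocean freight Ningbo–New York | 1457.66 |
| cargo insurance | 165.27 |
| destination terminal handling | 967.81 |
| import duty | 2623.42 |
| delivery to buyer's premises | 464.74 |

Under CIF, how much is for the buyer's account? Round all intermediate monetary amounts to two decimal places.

CIF: the seller pays costs through ocean freight and marine insurance to the destination port.
Seller's account: goods 106465.92 + export clearance 367.26 + origin terminal 844.91 + freight 1457.66 + insurance 165.27 = 109301.02
Buyer's account: destination terminal 967.81 + duty 2623.42 + delivery 464.74 = 4055.97

Buyer's account: SGD 4055.97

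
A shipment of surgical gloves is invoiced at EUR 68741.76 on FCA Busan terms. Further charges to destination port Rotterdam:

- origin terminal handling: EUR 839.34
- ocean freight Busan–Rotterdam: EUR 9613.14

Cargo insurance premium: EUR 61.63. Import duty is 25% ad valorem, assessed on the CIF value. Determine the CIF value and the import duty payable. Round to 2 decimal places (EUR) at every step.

CIF value: EUR 79255.87; import duty: EUR 19813.97

CIF = FCA price + pre-shipment costs + freight + insurance
CIF = 68741.76 + 839.34 + 9613.14 + 61.63 = 79255.87
Import duty = 79255.87 × 25% = 19813.97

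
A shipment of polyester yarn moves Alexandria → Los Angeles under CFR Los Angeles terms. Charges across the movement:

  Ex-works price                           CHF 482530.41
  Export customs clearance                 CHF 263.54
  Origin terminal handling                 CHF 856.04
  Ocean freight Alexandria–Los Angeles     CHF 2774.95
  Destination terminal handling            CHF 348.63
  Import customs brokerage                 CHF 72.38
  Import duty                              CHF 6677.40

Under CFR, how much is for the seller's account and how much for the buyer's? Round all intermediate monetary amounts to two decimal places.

CFR: the seller pays costs through ocean freight to the destination port, but not insurance.
Seller's account: goods 482530.41 + export clearance 263.54 + origin terminal 856.04 + freight 2774.95 = 486424.94
Buyer's account: destination terminal 348.63 + brokerage 72.38 + duty 6677.40 = 7098.41

Seller: CHF 486424.94; buyer: CHF 7098.41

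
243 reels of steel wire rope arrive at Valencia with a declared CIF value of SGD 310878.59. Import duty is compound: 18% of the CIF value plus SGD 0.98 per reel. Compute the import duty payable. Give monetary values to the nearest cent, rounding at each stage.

Ad valorem component: 310878.59 × 18% = 55958.15
Specific component: 243 × 0.98 = 238.14
Import duty = 55958.15 + 238.14 = 56196.29

Import duty: SGD 56196.29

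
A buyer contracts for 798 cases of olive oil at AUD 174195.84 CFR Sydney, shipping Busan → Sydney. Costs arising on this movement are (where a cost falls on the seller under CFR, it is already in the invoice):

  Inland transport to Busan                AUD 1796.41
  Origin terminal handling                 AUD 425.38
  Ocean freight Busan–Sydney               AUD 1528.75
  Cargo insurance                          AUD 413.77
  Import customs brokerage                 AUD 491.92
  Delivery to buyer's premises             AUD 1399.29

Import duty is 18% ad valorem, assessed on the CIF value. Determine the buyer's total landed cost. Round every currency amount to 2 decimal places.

Total landed cost: AUD 207930.55

CFR: the seller pays costs through ocean freight to the destination port, but not insurance.
Already in the invoice (seller's account under CFR): inland to port, origin terminal, freight — exclude.
CIF value = CFR price + insurance = 174195.84 + 413.77 = 174609.61
Import duty = 174609.61 × 18% = 31429.73
Buyer bears: insurance 413.77 + brokerage 491.92 + delivery 1399.29 + duty 31429.73 = 33734.71
Landed cost = invoice 174195.84 + 33734.71 = 207930.55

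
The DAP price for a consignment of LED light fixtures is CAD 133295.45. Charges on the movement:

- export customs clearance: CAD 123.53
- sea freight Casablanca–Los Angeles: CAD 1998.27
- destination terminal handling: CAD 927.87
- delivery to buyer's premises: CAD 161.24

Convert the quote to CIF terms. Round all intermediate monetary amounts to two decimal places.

Not relevant to the conversion: freight, export clearance — on the seller under both DAP and CIF; already in the DAP price and stays in the CIF price.
From DAP to CIF, the seller no longer bears: destination terminal, delivery.
CIF price = 133295.45 − 927.87 − 161.24 = 132206.34

CIF price: CAD 132206.34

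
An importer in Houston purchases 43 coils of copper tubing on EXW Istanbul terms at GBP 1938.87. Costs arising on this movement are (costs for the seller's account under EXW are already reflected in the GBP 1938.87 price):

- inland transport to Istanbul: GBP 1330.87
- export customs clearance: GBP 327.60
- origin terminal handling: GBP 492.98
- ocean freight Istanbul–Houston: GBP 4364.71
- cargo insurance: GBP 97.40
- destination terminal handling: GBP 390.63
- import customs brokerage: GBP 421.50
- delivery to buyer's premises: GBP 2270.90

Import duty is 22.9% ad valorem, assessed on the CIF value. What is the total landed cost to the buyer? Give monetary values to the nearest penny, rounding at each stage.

EXW: the seller makes goods available at their premises; the buyer bears all onward costs.
CIF value = EXW price + inland to port + export clearance + origin terminal + freight + insurance = 1938.87 + 1330.87 + 327.60 + 492.98 + 4364.71 + 97.40 = 8552.43
Import duty = 8552.43 × 22.9% = 1958.51
Buyer bears: inland to port 1330.87 + export clearance 327.60 + origin terminal 492.98 + freight 4364.71 + insurance 97.40 + destination terminal 390.63 + brokerage 421.50 + delivery 2270.90 + duty 1958.51 = 11655.10
Landed cost = invoice 1938.87 + 11655.10 = 13593.97

Total landed cost: GBP 13593.97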